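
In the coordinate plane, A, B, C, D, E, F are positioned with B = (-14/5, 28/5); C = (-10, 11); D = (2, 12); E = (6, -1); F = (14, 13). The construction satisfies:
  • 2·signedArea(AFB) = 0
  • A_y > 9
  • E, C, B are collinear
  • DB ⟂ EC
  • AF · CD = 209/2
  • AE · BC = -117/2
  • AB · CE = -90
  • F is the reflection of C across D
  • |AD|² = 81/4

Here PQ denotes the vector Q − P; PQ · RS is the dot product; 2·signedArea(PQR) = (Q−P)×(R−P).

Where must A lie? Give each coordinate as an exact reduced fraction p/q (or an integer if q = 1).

A = (28/5, 93/10)

1. A_x = 28/5  [2·signedArea(AFB) = 0 ∩ AB · CE = -90]
2. A_y = 93/10  [2·signedArea(AFB) = 0 ∩ AB · CE = -90]
   → A = (28/5, 93/10)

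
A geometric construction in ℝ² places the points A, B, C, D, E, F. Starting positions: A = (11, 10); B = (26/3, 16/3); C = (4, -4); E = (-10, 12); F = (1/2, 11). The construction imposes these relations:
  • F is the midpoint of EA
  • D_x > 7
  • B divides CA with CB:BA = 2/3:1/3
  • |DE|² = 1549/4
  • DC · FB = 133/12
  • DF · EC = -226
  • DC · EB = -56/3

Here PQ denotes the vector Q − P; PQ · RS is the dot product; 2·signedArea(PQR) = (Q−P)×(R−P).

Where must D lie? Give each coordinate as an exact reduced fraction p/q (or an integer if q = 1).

D = (15/2, 3)

1. D_x = 15/2  [DC · EB = -56/3 ∩ DF · EC = -226]
2. D_y = 3  [DC · EB = -56/3 ∩ DF · EC = -226]
   → D = (15/2, 3)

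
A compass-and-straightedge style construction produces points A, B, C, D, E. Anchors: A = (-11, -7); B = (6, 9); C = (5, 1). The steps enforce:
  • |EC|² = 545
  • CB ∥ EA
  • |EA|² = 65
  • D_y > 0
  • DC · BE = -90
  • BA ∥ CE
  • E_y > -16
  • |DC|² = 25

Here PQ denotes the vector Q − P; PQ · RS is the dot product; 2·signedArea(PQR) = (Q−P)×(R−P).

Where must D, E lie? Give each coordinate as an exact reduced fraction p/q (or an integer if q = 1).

1. E_x = -12  [CB ∥ EA ∩ BA ∥ CE]
2. E_y = -15  [CB ∥ EA ∩ BA ∥ CE]
   → E = (-12, -15)
3. D_x = 0  [line 18·x + 24·y + -24 = 0 ∩ |DC|² = 25]
4. D_y = 1  [line 18·x + 24·y + -24 = 0 ∩ |DC|² = 25]
   → D = (0, 1)

D = (0, 1)
E = (-12, -15)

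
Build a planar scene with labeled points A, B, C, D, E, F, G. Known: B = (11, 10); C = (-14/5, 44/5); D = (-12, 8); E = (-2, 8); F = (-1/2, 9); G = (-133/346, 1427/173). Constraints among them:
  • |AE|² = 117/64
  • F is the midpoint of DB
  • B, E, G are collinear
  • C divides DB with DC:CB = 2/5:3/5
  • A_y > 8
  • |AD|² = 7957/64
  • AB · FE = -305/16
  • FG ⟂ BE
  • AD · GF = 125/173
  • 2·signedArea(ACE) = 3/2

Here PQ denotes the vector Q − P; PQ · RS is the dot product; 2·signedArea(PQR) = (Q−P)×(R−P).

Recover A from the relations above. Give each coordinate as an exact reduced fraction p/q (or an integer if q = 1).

1. A_x = -7/8  [AB · FE = -305/16 ∩ 2·signedArea(ACE) = 3/2]
2. A_y = 35/4  [AB · FE = -305/16 ∩ 2·signedArea(ACE) = 3/2]
   → A = (-7/8, 35/4)

A = (-7/8, 35/4)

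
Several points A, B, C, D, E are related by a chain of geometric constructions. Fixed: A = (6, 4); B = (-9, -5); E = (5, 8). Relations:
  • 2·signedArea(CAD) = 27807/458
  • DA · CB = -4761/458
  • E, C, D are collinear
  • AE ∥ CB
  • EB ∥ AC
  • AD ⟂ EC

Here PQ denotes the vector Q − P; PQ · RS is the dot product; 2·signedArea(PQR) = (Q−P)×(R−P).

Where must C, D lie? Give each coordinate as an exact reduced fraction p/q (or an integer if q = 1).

C = (-8, -9)
D = (1575/458, 2729/458)

1. C_x = -8  [AE ∥ CB ∩ EB ∥ AC]
2. C_y = -9  [AE ∥ CB ∩ EB ∥ AC]
   → C = (-8, -9)
3. D_x = 1575/458  [E, C, D are collinear ∩ AD ⟂ EC]
4. D_y = 2729/458  [E, C, D are collinear ∩ AD ⟂ EC]
   → D = (1575/458, 2729/458)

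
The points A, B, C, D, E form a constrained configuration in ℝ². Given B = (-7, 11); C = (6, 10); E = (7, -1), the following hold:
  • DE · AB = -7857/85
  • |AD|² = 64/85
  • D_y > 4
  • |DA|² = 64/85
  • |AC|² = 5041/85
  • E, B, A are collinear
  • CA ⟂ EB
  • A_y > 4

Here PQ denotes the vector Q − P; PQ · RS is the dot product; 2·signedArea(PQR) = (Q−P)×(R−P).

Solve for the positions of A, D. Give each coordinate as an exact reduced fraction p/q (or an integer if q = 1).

A = (84/85, 353/85)
D = (28/85, 401/85)

1. A_x = 84/85  [E, B, A are collinear ∩ CA ⟂ EB]
2. A_y = 353/85  [E, B, A are collinear ∩ CA ⟂ EB]
   → A = (84/85, 353/85)
3. D_x = 28/85  [line 679/85·x + -582/85·y + 2522/85 = 0 ∩ |DA|² = 64/85]
4. D_y = 401/85  [line 679/85·x + -582/85·y + 2522/85 = 0 ∩ |DA|² = 64/85]
   → D = (28/85, 401/85)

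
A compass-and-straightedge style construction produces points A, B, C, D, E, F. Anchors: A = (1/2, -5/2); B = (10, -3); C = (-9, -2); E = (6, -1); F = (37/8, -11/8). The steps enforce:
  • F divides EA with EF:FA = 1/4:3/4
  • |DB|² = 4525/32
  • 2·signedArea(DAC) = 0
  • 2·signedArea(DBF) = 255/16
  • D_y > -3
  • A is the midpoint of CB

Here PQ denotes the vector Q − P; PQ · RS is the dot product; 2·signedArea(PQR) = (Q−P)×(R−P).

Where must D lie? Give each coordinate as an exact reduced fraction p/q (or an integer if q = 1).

D = (-15/8, -19/8)

1. D_x = -15/8  [2·signedArea(DAC) = 0 ∩ 2·signedArea(DBF) = 255/16]
2. D_y = -19/8  [2·signedArea(DAC) = 0 ∩ 2·signedArea(DBF) = 255/16]
   → D = (-15/8, -19/8)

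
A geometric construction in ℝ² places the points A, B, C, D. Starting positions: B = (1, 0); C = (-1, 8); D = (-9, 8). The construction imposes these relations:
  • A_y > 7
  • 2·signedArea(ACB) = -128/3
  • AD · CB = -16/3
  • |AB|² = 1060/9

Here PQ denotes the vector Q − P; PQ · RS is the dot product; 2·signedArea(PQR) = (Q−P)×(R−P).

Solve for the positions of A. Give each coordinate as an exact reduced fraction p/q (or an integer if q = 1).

1. A_x = -19/3  [2·signedArea(ACB) = -128/3 ∩ AD · CB = -16/3]
2. A_y = 8  [2·signedArea(ACB) = -128/3 ∩ AD · CB = -16/3]
   → A = (-19/3, 8)

A = (-19/3, 8)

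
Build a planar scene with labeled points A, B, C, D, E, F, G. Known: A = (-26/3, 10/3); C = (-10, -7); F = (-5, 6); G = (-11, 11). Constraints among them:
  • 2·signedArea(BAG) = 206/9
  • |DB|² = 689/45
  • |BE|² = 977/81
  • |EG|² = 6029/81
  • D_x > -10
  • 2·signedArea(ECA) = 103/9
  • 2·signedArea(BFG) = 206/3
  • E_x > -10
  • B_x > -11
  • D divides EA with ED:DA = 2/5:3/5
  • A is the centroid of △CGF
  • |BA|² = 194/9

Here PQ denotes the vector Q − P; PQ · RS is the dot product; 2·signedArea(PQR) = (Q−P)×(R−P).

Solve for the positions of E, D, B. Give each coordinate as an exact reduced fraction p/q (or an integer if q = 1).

1. B_x = -31/3  [2·signedArea(BFG) = 206/3 ∩ 2·signedArea(BAG) = 206/9]
2. B_y = -1  [2·signedArea(BFG) = 206/3 ∩ 2·signedArea(BAG) = 206/9]
   → B = (-31/3, -1)
3. E_x = -89/9  [line -31/3·x + 4/3·y + -949/9 = 0 ∩ |BE|² = 977/81]
4. E_y = 22/9  [line -31/3·x + 4/3·y + -949/9 = 0 ∩ |BE|² = 977/81]
   → E = (-89/9, 22/9)
5. D_x = -47/5  [D divides EA with ED:DA = 2/5:3/5]
6. D_y = 14/5  [D divides EA with ED:DA = 2/5:3/5]
   → D = (-47/5, 14/5)

B = (-31/3, -1)
D = (-47/5, 14/5)
E = (-89/9, 22/9)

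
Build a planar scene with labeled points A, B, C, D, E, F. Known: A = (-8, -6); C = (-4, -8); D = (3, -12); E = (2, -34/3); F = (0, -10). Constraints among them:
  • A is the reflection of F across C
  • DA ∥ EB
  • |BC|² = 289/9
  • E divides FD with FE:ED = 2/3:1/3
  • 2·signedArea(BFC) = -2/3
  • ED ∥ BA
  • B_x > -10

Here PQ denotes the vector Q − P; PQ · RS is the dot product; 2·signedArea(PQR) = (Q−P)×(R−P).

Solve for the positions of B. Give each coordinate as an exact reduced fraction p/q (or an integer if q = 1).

B = (-9, -16/3)

1. B_x = -9  [ED ∥ BA ∩ DA ∥ EB]
2. B_y = -16/3  [ED ∥ BA ∩ DA ∥ EB]
   → B = (-9, -16/3)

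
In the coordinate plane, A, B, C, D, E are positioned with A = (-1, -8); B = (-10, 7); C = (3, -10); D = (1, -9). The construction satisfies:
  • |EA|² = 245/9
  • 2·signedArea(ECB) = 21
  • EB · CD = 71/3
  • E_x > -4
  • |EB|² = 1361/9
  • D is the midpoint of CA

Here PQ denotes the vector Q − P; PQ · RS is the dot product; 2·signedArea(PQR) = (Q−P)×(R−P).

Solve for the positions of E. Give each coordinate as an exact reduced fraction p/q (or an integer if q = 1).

1. E_x = -10/3  [EB · CD = 71/3 ∩ 2·signedArea(ECB) = 21]
2. E_y = -10/3  [EB · CD = 71/3 ∩ 2·signedArea(ECB) = 21]
   → E = (-10/3, -10/3)

E = (-10/3, -10/3)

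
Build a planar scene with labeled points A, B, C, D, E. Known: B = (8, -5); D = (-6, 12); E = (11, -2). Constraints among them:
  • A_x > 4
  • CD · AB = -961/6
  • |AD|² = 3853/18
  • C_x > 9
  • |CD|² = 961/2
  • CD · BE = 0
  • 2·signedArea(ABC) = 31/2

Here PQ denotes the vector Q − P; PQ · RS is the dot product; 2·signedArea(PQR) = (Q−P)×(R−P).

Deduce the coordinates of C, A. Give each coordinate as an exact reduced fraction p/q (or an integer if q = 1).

A = (29/6, 13/6)
C = (19/2, -7/2)

1. C_x = 19/2  [line -3·x + -3·y + 18 = 0 ∩ |CD|² = 961/2]
2. C_y = -7/2  [line -3·x + -3·y + 18 = 0 ∩ |CD|² = 961/2]
   → C = (19/2, -7/2)
3. A_x = 29/6  [line -3/2·x + 3/2·y + 4 = 0 ∩ |AD|² = 3853/18]
4. A_y = 13/6  [line -3/2·x + 3/2·y + 4 = 0 ∩ |AD|² = 3853/18]
   → A = (29/6, 13/6)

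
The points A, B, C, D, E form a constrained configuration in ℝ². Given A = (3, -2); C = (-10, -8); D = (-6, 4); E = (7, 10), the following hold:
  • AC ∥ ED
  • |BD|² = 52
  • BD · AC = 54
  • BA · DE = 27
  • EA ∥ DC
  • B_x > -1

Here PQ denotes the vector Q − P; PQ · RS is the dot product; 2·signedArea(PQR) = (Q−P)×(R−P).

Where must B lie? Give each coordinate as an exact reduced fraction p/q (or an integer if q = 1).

1. B_x = 0  [line -13·x + -6·y + 0 = 0 ∩ |BD|² = 52]
2. B_y = 0  [line -13·x + -6·y + 0 = 0 ∩ |BD|² = 52]
   → B = (0, 0)

B = (0, 0)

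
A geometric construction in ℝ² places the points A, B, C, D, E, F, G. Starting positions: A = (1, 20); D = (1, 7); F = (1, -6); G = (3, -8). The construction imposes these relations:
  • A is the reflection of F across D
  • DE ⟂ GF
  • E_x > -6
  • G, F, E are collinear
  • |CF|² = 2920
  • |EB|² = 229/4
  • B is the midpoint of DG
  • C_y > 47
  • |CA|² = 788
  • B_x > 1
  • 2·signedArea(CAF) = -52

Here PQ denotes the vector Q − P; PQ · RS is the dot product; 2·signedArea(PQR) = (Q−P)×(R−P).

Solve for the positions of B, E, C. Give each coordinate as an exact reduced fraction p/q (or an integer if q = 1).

B = (2, -1/2)
C = (-1, 48)
E = (-11/2, 1/2)

1. B_x = 2  [B is the midpoint of DG]
2. B_y = -1/2  [B is the midpoint of DG]
   → B = (2, -1/2)
3. E_x = -11/2  [G, F, E are collinear ∩ DE ⟂ GF]
4. E_y = 1/2  [G, F, E are collinear ∩ DE ⟂ GF]
   → E = (-11/2, 1/2)
5. C_x = -1  [2·signedArea(CAF) = -52]
6. C_y = 48  [|CA|² = 788]
   → C = (-1, 48)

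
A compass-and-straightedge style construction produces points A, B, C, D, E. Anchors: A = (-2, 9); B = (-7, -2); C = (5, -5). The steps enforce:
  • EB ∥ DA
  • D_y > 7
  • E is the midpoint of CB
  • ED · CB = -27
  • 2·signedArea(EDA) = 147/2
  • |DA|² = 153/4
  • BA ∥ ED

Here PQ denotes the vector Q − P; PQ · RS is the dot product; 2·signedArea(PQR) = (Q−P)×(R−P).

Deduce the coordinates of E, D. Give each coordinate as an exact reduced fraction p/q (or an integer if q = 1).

1. E_x = -1  [E is the midpoint of CB]
2. E_y = -7/2  [E is the midpoint of CB]
   → E = (-1, -7/2)
3. D_x = 4  [EB ∥ DA ∩ BA ∥ ED]
4. D_y = 15/2  [EB ∥ DA ∩ BA ∥ ED]
   → D = (4, 15/2)

D = (4, 15/2)
E = (-1, -7/2)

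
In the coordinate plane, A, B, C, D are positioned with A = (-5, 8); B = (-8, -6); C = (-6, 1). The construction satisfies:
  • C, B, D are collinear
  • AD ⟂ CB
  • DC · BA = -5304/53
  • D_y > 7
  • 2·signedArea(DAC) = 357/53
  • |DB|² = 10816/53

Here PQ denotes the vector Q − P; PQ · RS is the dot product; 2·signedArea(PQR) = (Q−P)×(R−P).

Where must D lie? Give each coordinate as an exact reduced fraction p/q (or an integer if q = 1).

1. D_x = -216/53  [C, B, D are collinear ∩ AD ⟂ CB]
2. D_y = 410/53  [C, B, D are collinear ∩ AD ⟂ CB]
   → D = (-216/53, 410/53)

D = (-216/53, 410/53)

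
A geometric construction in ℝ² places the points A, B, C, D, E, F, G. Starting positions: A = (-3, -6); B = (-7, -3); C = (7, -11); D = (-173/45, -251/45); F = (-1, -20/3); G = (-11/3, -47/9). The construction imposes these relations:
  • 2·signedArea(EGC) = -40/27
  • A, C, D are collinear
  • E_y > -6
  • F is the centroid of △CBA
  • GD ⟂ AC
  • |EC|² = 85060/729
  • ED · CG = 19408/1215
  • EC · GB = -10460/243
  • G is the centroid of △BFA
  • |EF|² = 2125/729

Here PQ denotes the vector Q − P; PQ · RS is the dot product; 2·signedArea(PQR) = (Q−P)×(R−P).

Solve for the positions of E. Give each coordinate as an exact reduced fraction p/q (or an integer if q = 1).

E = (-23/9, -161/27)

1. E_x = -23/9  [2·signedArea(EGC) = -40/27 ∩ ED · CG = 19408/1215]
2. E_y = -161/27  [2·signedArea(EGC) = -40/27 ∩ ED · CG = 19408/1215]
   → E = (-23/9, -161/27)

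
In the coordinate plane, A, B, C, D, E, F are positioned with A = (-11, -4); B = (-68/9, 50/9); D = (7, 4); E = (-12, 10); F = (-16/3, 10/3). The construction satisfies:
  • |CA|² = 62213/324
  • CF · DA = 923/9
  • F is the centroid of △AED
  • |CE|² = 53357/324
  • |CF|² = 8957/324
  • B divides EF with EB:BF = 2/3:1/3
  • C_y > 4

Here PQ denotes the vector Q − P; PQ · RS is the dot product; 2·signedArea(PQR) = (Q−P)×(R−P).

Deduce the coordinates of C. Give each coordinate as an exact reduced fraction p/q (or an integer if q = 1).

1. C_x = -5/18  [line 18·x + 8·y + -299/9 = 0 ∩ |CA|² = 62213/324]
2. C_y = 43/9  [line 18·x + 8·y + -299/9 = 0 ∩ |CA|² = 62213/324]
   → C = (-5/18, 43/9)

C = (-5/18, 43/9)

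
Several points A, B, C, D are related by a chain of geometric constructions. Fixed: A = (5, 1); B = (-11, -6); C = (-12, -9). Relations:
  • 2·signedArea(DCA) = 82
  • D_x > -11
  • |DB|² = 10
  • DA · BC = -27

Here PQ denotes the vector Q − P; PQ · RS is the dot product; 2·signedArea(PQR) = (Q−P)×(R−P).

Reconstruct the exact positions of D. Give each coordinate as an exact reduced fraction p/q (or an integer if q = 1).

1. D_x = -10  [2·signedArea(DCA) = 82 ∩ DA · BC = -27]
2. D_y = -3  [2·signedArea(DCA) = 82 ∩ DA · BC = -27]
   → D = (-10, -3)

D = (-10, -3)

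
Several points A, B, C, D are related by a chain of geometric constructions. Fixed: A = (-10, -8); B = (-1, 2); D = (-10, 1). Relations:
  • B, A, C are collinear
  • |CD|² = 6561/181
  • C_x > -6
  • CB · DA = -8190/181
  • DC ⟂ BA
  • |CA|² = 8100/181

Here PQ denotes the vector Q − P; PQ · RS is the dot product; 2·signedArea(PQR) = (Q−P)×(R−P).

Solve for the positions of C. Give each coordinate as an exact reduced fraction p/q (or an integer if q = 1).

1. C_x = -1000/181  [B, A, C are collinear ∩ DC ⟂ BA]
2. C_y = -548/181  [B, A, C are collinear ∩ DC ⟂ BA]
   → C = (-1000/181, -548/181)

C = (-1000/181, -548/181)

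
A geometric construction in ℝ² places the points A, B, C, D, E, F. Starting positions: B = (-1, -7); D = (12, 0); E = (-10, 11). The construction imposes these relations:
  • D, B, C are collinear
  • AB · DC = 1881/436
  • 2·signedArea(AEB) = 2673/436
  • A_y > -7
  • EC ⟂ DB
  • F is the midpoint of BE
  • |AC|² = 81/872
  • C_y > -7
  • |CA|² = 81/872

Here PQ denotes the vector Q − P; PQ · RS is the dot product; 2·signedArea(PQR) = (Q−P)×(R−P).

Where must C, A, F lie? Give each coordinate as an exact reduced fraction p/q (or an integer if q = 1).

A = (-319/436, -2989/436)
C = (-101/218, -1463/218)
F = (-11/2, 2)

1. C_x = -101/218  [D, B, C are collinear ∩ EC ⟂ DB]
2. C_y = -1463/218  [D, B, C are collinear ∩ EC ⟂ DB]
   → C = (-101/218, -1463/218)
3. A_x = -319/436  [2·signedArea(AEB) = 2673/436 ∩ AB · DC = 1881/436]
4. A_y = -2989/436  [2·signedArea(AEB) = 2673/436 ∩ AB · DC = 1881/436]
   → A = (-319/436, -2989/436)
5. F_x = -11/2  [F is the midpoint of BE]
6. F_y = 2  [F is the midpoint of BE]
   → F = (-11/2, 2)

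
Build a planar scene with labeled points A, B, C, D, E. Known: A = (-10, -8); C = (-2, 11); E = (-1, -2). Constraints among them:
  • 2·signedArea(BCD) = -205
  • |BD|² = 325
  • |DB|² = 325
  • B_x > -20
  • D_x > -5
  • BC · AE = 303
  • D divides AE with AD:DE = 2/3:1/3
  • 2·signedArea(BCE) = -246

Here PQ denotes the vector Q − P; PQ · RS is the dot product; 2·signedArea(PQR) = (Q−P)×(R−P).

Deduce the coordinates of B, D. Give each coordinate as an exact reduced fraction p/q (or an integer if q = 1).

1. B_x = -19  [2·signedArea(BCE) = -246 ∩ BC · AE = 303]
2. B_y = -14  [2·signedArea(BCE) = -246 ∩ BC · AE = 303]
   → B = (-19, -14)
3. D_x = -4  [D divides AE with AD:DE = 2/3:1/3]
4. D_y = -4  [D divides AE with AD:DE = 2/3:1/3]
   → D = (-4, -4)

B = (-19, -14)
D = (-4, -4)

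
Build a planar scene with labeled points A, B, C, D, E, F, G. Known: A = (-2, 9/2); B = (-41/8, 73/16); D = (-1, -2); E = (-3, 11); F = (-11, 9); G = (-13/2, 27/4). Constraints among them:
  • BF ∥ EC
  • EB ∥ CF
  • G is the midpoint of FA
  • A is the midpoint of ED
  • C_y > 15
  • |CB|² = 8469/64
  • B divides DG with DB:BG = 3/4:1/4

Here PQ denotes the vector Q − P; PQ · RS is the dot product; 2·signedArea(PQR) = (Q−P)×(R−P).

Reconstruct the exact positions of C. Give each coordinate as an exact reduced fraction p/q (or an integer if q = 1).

1. C_x = -71/8  [EB ∥ CF ∩ BF ∥ EC]
2. C_y = 247/16  [EB ∥ CF ∩ BF ∥ EC]
   → C = (-71/8, 247/16)

C = (-71/8, 247/16)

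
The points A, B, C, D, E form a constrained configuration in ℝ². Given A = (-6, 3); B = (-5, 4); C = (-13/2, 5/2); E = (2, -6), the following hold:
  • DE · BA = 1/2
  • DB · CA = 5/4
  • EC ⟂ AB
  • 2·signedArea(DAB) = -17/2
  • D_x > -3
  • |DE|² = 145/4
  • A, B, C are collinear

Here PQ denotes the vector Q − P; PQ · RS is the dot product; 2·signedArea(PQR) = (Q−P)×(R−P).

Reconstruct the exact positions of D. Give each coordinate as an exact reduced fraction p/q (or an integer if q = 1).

D = (-2, -3/2)

1. D_x = -2  [2·signedArea(DAB) = -17/2 ∩ DE · BA = 1/2]
2. D_y = -3/2  [2·signedArea(DAB) = -17/2 ∩ DE · BA = 1/2]
   → D = (-2, -3/2)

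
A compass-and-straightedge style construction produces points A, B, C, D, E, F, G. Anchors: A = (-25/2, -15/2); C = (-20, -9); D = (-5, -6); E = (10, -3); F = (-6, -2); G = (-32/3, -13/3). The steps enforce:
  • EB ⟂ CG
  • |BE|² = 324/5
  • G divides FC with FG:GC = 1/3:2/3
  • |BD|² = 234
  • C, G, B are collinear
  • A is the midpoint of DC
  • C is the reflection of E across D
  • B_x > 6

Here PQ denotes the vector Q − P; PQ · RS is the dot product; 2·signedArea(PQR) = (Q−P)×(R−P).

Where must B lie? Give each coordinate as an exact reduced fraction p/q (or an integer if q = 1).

1. B_x = 32/5  [C, G, B are collinear ∩ EB ⟂ CG]
2. B_y = 21/5  [C, G, B are collinear ∩ EB ⟂ CG]
   → B = (32/5, 21/5)

B = (32/5, 21/5)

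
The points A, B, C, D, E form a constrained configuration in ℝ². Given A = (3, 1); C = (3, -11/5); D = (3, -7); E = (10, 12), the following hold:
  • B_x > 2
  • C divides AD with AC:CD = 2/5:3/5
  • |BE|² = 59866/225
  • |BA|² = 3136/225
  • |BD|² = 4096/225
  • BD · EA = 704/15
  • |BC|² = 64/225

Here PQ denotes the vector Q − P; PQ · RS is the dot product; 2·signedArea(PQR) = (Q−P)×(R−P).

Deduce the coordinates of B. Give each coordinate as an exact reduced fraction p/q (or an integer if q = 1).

1. B_x = 3  [line 7·x + 11·y + 136/15 = 0 ∩ |BE|² = 59866/225]
2. B_y = -41/15  [line 7·x + 11·y + 136/15 = 0 ∩ |BE|² = 59866/225]
   → B = (3, -41/15)

B = (3, -41/15)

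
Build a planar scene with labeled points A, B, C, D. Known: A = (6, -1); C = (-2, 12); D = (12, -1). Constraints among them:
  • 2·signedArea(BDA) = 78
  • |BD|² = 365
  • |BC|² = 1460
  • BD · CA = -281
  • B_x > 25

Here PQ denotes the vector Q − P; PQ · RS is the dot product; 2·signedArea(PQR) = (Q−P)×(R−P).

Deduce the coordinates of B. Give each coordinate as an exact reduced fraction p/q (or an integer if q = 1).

1. B_x = 26  [2·signedArea(BDA) = 78 ∩ BD · CA = -281]
2. B_y = -14  [2·signedArea(BDA) = 78 ∩ BD · CA = -281]
   → B = (26, -14)

B = (26, -14)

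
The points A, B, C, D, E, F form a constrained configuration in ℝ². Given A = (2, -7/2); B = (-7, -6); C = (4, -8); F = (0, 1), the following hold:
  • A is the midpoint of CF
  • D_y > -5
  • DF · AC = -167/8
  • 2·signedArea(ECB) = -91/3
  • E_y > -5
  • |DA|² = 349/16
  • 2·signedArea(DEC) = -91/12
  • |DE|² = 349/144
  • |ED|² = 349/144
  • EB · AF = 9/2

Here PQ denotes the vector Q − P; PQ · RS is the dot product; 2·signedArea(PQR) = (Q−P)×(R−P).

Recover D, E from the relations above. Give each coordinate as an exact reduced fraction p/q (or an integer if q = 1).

D = (-5/2, -19/4)
E = (-1, -13/3)

1. E_x = -1  [2·signedArea(ECB) = -91/3 ∩ EB · AF = 9/2]
2. E_y = -13/3  [2·signedArea(ECB) = -91/3 ∩ EB · AF = 9/2]
   → E = (-1, -13/3)
3. D_x = -5/2  [2·signedArea(DEC) = -91/12 ∩ DF · AC = -167/8]
4. D_y = -19/4  [2·signedArea(DEC) = -91/12 ∩ DF · AC = -167/8]
   → D = (-5/2, -19/4)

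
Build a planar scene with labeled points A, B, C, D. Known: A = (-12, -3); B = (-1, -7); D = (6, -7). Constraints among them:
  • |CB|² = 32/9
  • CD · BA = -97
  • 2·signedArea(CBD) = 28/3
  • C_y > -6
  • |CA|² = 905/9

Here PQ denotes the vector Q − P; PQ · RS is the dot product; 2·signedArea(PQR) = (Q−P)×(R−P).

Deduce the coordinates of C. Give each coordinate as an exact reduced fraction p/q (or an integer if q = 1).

C = (-7/3, -17/3)

1. C_x = -7/3  [2·signedArea(CBD) = 28/3 ∩ CD · BA = -97]
2. C_y = -17/3  [2·signedArea(CBD) = 28/3 ∩ CD · BA = -97]
   → C = (-7/3, -17/3)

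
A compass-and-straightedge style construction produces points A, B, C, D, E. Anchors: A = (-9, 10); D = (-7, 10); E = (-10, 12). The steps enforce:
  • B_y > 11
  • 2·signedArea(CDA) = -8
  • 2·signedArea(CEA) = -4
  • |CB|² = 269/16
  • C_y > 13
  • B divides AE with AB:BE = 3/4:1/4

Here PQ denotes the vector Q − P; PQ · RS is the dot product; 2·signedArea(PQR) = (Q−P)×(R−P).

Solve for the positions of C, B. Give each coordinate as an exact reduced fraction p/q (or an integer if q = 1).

B = (-39/4, 23/2)
C = (-13, 14)

1. C_x = -13  [2·signedArea(CEA) = -4 ∩ 2·signedArea(CDA) = -8]
2. C_y = 14  [2·signedArea(CEA) = -4 ∩ 2·signedArea(CDA) = -8]
   → C = (-13, 14)
3. B_x = -39/4  [B divides AE with AB:BE = 3/4:1/4]
4. B_y = 23/2  [B divides AE with AB:BE = 3/4:1/4]
   → B = (-39/4, 23/2)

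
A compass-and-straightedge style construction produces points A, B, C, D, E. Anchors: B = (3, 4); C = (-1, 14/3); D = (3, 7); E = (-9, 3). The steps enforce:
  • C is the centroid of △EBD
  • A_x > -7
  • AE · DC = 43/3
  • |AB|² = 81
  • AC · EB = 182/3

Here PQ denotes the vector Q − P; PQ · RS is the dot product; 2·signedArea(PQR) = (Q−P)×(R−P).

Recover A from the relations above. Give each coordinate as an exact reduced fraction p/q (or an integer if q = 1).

1. A_x = -6  [AE · DC = 43/3 ∩ AC · EB = 182/3]
2. A_y = 4  [AE · DC = 43/3 ∩ AC · EB = 182/3]
   → A = (-6, 4)

A = (-6, 4)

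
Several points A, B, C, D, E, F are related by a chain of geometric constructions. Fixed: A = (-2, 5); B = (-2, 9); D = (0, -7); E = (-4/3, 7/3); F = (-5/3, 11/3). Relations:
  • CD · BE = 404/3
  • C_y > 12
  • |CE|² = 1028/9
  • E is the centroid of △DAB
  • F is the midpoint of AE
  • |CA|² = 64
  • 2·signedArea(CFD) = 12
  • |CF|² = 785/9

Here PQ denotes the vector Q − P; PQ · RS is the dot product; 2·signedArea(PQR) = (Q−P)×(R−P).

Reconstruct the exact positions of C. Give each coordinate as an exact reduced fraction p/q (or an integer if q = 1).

1. C_x = -2  [2·signedArea(CFD) = 12 ∩ CD · BE = 404/3]
2. C_y = 13  [2·signedArea(CFD) = 12 ∩ CD · BE = 404/3]
   → C = (-2, 13)

C = (-2, 13)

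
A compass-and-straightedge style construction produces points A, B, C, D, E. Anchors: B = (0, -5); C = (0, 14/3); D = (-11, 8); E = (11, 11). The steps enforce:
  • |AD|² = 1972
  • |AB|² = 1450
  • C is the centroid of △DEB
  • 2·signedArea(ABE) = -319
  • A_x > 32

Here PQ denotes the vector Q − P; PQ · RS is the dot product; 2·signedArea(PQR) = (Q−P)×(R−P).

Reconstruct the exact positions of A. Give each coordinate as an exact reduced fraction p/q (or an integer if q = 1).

A = (33, 14)

1. A_x = 33  [line -16·x + 11·y + 374 = 0 ∩ |AD|² = 1972]
2. A_y = 14  [line -16·x + 11·y + 374 = 0 ∩ |AD|² = 1972]
   → A = (33, 14)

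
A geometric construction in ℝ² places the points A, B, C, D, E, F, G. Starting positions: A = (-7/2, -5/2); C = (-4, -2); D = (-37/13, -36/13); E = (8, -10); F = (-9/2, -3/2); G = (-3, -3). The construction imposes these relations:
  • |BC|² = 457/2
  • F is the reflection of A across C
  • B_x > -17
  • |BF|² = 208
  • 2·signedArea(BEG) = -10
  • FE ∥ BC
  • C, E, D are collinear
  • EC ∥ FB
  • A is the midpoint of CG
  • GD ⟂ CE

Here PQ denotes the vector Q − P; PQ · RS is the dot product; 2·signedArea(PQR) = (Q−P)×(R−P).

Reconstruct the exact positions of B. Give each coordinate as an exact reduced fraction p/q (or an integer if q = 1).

1. B_x = -33/2  [FE ∥ BC ∩ EC ∥ FB]
2. B_y = 13/2  [FE ∥ BC ∩ EC ∥ FB]
   → B = (-33/2, 13/2)

B = (-33/2, 13/2)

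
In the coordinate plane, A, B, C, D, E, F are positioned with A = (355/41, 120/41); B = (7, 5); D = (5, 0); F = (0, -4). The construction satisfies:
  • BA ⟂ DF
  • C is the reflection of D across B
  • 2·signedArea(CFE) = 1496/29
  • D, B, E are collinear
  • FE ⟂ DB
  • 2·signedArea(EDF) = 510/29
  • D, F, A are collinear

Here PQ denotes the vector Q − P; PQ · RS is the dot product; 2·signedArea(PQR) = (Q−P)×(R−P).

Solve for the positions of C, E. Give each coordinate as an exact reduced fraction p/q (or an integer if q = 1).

C = (9, 10)
E = (85/29, -150/29)

1. C_x = 9  [C is the reflection of D across B]
2. C_y = 10  [C is the reflection of D across B]
   → C = (9, 10)
3. E_x = 85/29  [D, B, E are collinear ∩ FE ⟂ DB]
4. E_y = -150/29  [D, B, E are collinear ∩ FE ⟂ DB]
   → E = (85/29, -150/29)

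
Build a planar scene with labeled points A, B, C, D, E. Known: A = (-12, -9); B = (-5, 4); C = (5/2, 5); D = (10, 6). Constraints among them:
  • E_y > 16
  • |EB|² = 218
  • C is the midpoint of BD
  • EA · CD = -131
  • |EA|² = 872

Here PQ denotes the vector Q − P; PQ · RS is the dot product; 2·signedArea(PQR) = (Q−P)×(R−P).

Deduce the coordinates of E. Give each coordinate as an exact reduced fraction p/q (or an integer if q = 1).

E = (2, 17)

1. E_x = 2  [line -15/2·x + -1·y + 32 = 0 ∩ |EA|² = 872]
2. E_y = 17  [line -15/2·x + -1·y + 32 = 0 ∩ |EA|² = 872]
   → E = (2, 17)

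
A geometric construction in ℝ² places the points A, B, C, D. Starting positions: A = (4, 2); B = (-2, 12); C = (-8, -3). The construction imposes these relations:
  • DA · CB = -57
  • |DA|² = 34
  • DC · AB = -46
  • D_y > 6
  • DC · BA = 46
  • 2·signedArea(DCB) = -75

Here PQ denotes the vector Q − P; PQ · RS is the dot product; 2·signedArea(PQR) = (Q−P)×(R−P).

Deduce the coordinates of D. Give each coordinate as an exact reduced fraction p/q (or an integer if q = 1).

1. D_x = 1  [DA · CB = -57 ∩ 2·signedArea(DCB) = -75]
2. D_y = 7  [DA · CB = -57 ∩ 2·signedArea(DCB) = -75]
   → D = (1, 7)

D = (1, 7)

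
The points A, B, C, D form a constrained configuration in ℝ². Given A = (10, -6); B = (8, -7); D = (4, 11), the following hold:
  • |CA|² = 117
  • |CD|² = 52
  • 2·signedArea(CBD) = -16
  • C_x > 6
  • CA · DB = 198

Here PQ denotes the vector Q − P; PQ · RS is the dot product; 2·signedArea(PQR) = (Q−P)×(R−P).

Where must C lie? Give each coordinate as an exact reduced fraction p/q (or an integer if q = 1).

C = (32/5, 21/5)

1. C_x = 32/5  [2·signedArea(CBD) = -16 ∩ CA · DB = 198]
2. C_y = 21/5  [2·signedArea(CBD) = -16 ∩ CA · DB = 198]
   → C = (32/5, 21/5)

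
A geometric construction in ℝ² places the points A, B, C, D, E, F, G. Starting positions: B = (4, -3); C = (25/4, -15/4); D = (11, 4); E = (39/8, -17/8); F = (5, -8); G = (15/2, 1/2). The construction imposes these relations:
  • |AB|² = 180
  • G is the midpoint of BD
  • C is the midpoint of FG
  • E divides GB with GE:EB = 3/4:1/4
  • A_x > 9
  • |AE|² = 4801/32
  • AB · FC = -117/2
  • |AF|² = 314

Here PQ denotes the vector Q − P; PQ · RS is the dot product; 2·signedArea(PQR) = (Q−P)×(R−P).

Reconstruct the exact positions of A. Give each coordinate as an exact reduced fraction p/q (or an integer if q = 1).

1. A_x = 10  [line -5/4·x + -17/4·y + 203/4 = 0 ∩ |AB|² = 180]
2. A_y = 9  [line -5/4·x + -17/4·y + 203/4 = 0 ∩ |AB|² = 180]
   → A = (10, 9)

A = (10, 9)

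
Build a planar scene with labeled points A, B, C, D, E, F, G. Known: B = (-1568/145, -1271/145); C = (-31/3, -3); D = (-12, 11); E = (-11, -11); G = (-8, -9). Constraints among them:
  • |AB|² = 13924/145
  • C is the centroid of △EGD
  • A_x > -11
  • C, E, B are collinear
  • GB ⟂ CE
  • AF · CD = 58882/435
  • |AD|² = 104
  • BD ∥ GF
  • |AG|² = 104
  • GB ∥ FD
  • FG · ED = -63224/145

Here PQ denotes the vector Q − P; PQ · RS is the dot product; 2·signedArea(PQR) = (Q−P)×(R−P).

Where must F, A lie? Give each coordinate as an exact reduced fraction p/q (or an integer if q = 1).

1. F_x = -1332/145  [GB ∥ FD ∩ BD ∥ GF]
2. F_y = 1561/145  [GB ∥ FD ∩ BD ∥ GF]
   → F = (-1332/145, 1561/145)
3. A_x = -10  [line 5/3·x + -14·y + 92/3 = 0 ∩ |AD|² = 104]
4. A_y = 1  [line 5/3·x + -14·y + 92/3 = 0 ∩ |AD|² = 104]
   → A = (-10, 1)

A = (-10, 1)
F = (-1332/145, 1561/145)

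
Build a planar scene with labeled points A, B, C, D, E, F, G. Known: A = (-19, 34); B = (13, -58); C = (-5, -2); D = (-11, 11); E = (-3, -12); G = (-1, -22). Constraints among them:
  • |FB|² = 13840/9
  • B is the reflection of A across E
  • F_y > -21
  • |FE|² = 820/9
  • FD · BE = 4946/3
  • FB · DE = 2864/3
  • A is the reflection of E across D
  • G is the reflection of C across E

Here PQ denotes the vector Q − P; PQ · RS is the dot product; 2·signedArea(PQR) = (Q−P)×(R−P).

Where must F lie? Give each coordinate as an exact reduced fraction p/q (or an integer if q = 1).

1. F_x = 1  [line 16·x + -46·y + -2900/3 = 0 ∩ |FB|² = 13840/9]
2. F_y = -62/3  [line 16·x + -46·y + -2900/3 = 0 ∩ |FB|² = 13840/9]
   → F = (1, -62/3)

F = (1, -62/3)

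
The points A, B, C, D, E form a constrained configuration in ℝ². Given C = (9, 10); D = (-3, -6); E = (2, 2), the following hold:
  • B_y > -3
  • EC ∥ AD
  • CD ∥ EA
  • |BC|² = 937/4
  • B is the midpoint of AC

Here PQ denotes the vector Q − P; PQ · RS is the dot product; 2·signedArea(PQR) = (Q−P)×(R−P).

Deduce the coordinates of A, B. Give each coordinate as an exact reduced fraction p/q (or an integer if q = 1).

1. A_x = -10  [EC ∥ AD ∩ CD ∥ EA]
2. A_y = -14  [EC ∥ AD ∩ CD ∥ EA]
   → A = (-10, -14)
3. B_x = -1/2  [B is the midpoint of AC]
4. B_y = -2  [B is the midpoint of AC]
   → B = (-1/2, -2)

A = (-10, -14)
B = (-1/2, -2)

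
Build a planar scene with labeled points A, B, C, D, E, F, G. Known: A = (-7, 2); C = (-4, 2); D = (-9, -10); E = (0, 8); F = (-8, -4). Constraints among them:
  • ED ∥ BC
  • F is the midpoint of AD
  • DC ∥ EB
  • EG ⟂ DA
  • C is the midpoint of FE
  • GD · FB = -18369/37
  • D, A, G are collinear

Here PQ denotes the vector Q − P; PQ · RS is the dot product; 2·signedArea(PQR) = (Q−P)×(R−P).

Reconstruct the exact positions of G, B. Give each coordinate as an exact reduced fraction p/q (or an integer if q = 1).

1. G_x = -216/37  [D, A, G are collinear ∩ EG ⟂ DA]
2. G_y = 332/37  [D, A, G are collinear ∩ EG ⟂ DA]
   → G = (-216/37, 332/37)
3. B_x = 5  [ED ∥ BC ∩ DC ∥ EB]
4. B_y = 20  [ED ∥ BC ∩ DC ∥ EB]
   → B = (5, 20)

B = (5, 20)
G = (-216/37, 332/37)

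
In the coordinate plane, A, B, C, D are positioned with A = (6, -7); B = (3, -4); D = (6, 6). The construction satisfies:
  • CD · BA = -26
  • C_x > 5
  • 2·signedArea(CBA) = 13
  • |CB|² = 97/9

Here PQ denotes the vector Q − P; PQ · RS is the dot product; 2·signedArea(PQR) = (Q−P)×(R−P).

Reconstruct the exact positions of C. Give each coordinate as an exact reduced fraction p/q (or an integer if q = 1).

1. C_x = 6  [CD · BA = -26 ∩ 2·signedArea(CBA) = 13]
2. C_y = -8/3  [CD · BA = -26 ∩ 2·signedArea(CBA) = 13]
   → C = (6, -8/3)

C = (6, -8/3)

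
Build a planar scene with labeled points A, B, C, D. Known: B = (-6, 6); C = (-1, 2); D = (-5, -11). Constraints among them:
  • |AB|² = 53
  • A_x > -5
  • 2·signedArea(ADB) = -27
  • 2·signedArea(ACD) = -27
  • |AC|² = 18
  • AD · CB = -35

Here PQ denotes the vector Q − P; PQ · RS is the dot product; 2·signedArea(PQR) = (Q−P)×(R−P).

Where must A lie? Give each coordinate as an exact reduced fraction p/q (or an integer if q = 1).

1. A_x = -4  [2·signedArea(ACD) = -27 ∩ 2·signedArea(ADB) = -27]
2. A_y = -1  [2·signedArea(ACD) = -27 ∩ 2·signedArea(ADB) = -27]
   → A = (-4, -1)

A = (-4, -1)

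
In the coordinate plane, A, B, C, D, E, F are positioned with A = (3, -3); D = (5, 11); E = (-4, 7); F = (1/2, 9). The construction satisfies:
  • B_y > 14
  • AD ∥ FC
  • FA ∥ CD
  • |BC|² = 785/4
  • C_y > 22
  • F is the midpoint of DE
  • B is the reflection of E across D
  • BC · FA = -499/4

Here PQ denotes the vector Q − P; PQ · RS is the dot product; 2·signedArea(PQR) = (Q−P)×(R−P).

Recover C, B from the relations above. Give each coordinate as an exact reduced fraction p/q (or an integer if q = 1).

B = (14, 15)
C = (5/2, 23)

1. C_x = 5/2  [FA ∥ CD ∩ AD ∥ FC]
2. C_y = 23  [FA ∥ CD ∩ AD ∥ FC]
   → C = (5/2, 23)
3. B_x = 14  [B is the reflection of E across D]
4. B_y = 15  [B is the reflection of E across D]
   → B = (14, 15)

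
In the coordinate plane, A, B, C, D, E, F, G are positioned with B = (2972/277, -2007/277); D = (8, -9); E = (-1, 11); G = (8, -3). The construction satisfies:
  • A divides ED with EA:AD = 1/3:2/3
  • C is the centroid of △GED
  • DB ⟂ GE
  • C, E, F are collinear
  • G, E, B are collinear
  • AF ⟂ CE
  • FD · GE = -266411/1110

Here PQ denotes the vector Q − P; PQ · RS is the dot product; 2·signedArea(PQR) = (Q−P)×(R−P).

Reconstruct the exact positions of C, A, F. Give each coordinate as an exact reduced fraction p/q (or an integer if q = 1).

1. C_x = 5  [C is the centroid of △GED]
2. C_y = -1/3  [C is the centroid of △GED]
   → C = (5, -1/3)
3. A_x = 2  [A divides ED with EA:AD = 1/3:2/3]
4. A_y = 13/3  [A divides ED with EA:AD = 1/3:2/3]
   → A = (2, 13/3)
5. F_x = 893/370  [C, E, F are collinear ∩ AF ⟂ CE]
6. F_y = 5053/1110  [C, E, F are collinear ∩ AF ⟂ CE]
   → F = (893/370, 5053/1110)

A = (2, 13/3)
C = (5, -1/3)
F = (893/370, 5053/1110)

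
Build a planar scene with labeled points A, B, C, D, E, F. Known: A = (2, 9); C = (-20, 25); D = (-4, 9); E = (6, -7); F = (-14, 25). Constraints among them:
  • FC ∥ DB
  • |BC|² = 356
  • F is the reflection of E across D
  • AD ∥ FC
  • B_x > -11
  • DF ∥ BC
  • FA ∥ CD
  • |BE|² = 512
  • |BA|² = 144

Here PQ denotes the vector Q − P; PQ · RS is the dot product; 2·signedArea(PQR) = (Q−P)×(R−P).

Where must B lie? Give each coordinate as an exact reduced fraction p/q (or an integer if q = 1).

B = (-10, 9)

1. B_x = -10  [DF ∥ BC ∩ FC ∥ DB]
2. B_y = 9  [DF ∥ BC ∩ FC ∥ DB]
   → B = (-10, 9)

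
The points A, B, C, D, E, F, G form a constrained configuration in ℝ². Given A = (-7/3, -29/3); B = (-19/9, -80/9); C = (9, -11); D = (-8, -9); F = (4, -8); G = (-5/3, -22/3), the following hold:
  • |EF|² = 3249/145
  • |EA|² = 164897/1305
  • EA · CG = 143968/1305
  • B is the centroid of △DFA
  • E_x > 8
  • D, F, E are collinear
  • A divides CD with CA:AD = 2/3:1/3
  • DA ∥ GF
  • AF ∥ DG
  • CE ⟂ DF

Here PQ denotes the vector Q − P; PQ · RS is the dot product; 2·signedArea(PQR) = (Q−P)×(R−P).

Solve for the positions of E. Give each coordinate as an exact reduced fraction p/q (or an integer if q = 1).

1. E_x = 1264/145  [D, F, E are collinear ∩ CE ⟂ DF]
2. E_y = -1103/145  [D, F, E are collinear ∩ CE ⟂ DF]
   → E = (1264/145, -1103/145)

E = (1264/145, -1103/145)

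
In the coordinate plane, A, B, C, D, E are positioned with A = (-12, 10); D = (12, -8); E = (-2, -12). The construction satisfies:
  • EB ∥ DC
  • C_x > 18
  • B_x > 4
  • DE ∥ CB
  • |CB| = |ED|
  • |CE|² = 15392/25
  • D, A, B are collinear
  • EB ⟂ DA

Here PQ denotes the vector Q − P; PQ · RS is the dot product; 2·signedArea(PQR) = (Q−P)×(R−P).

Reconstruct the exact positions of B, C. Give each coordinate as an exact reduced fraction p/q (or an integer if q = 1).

B = (124/25, -68/25)
C = (474/25, 32/25)

1. B_x = 124/25  [D, A, B are collinear ∩ EB ⟂ DA]
2. B_y = -68/25  [D, A, B are collinear ∩ EB ⟂ DA]
   → B = (124/25, -68/25)
3. C_x = 474/25  [DE ∥ CB ∩ EB ∥ DC]
4. C_y = 32/25  [DE ∥ CB ∩ EB ∥ DC]
   → C = (474/25, 32/25)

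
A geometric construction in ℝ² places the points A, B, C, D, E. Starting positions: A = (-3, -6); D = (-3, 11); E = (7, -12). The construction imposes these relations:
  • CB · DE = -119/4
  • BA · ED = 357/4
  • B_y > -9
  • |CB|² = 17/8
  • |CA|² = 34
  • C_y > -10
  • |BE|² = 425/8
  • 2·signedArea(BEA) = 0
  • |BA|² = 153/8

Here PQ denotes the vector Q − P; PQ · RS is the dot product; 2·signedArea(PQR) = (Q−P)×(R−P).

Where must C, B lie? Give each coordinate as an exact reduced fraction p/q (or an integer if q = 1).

1. B_x = 3/4  [2·signedArea(BEA) = 0 ∩ BA · ED = 357/4]
2. B_y = -33/4  [2·signedArea(BEA) = 0 ∩ BA · ED = 357/4]
   → B = (3/4, -33/4)
3. C_x = 2  [line -10·x + 23·y + 227 = 0 ∩ |CA|² = 34]
4. C_y = -9  [line -10·x + 23·y + 227 = 0 ∩ |CA|² = 34]
   → C = (2, -9)

B = (3/4, -33/4)
C = (2, -9)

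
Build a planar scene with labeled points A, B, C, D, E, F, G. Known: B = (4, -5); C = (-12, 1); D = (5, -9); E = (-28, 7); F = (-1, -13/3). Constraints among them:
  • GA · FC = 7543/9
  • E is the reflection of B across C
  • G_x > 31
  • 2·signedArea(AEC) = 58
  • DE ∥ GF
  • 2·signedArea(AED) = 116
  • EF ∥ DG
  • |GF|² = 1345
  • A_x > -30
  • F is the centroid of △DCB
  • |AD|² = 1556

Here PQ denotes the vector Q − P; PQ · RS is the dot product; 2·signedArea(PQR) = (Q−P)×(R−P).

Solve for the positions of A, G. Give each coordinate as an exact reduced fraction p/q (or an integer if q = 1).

A = (-29, 11)
G = (32, -61/3)

1. A_x = -29  [2·signedArea(AEC) = 58 ∩ 2·signedArea(AED) = 116]
2. A_y = 11  [2·signedArea(AEC) = 58 ∩ 2·signedArea(AED) = 116]
   → A = (-29, 11)
3. G_x = 32  [DE ∥ GF ∩ EF ∥ DG]
4. G_y = -61/3  [DE ∥ GF ∩ EF ∥ DG]
   → G = (32, -61/3)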